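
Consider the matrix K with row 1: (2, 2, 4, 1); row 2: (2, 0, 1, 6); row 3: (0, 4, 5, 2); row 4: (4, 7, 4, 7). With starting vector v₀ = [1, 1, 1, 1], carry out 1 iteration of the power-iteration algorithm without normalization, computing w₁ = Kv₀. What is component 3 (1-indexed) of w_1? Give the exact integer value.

w1 = Kv₀ = (2·1 + 2·1 + 4·1 + 1·1; 2·1 + 0·1 + 1·1 + 6·1; 0·1 + 4·1 + 5·1 + 2·1; 4·1 + 7·1 + 4·1 + 7·1) = (9, 9, 11, 22)
The requested component of w1 is 11.

11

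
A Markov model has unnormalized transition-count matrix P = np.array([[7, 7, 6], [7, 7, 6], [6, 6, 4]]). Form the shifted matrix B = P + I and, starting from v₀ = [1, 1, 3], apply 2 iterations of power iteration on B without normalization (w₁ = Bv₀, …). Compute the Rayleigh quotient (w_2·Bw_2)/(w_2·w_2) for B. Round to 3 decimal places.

μ ≈ 19.849

B = P + I has rows (8, 7, 6); (7, 8, 6); (6, 6, 5)
w1 = Bv₀ = (8·1 + 7·1 + 6·3; 7·1 + 8·1 + 6·3; 6·1 + 6·1 + 5·3) = (33, 33, 27)
w2 = Bw1 = (8·33 + 7·33 + 6·27; 7·33 + 8·33 + 6·27; 6·33 + 6·33 + 5·27) = (657, 657, 531)
Bw2 = (13041, 13041, 10539)
w2·Bw2 = 22732083; w2·w2 = 1145259; μ ≈ 22732083/1145259 = 19.849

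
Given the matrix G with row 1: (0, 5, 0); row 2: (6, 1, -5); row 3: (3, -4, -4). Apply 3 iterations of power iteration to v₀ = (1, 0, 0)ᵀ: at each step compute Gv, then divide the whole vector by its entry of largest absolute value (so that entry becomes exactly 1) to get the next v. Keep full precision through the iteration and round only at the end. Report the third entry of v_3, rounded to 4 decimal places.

0.7692

Gv0 = (0.00000, 6.00000, 3.00000); divide by 6.00000 → v1 = (0.00000, 1.00000, 0.50000)
Gv1 = (5.00000, -1.50000, -6.00000); divide by -6.00000 → v2 = (-0.83333, 0.25000, 1.00000)
Gv2 = (1.25000, -9.75000, -7.50000); divide by -9.75000 → v3 = (-0.12821, 1.00000, 0.76923)
Requested entry of v3: 270/351 = 0.7692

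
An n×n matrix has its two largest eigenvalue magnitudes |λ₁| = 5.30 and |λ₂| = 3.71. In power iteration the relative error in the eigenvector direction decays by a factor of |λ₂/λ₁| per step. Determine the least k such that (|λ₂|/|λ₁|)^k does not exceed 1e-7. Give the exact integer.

|λ₂/λ₁| = 3.71/5.30 = 0.70000
Need k ≥ ln(1e-7) / ln(0.70000) = -16.1181 / -0.3567 ≈ 45.190
Smallest integer k satisfying the bound: 46

46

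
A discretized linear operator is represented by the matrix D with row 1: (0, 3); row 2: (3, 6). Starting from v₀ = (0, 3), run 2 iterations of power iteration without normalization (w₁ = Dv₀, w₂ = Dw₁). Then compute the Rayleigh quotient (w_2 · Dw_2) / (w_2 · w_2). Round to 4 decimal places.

w1 = Dv₀ = (9, 18)
w2 = Dw1 = (54, 135)
Dw2 = (405, 972)
w2·Dw2 = 54·405 + 135·972 = 153090; w2·w2 = 54·54 + 135·135 = 21141
λ ≈ 153090/21141 = 7.2414

7.2414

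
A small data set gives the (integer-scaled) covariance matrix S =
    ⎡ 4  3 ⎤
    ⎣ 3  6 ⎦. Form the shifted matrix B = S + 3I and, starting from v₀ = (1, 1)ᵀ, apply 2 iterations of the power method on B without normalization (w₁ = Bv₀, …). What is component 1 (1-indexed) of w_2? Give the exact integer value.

106

B = S + 3I has rows (7, 3); (3, 9)
w1 = Bv₀ = (10, 12)
w2 = Bw1 = (106, 138)
Requested component of w2: 106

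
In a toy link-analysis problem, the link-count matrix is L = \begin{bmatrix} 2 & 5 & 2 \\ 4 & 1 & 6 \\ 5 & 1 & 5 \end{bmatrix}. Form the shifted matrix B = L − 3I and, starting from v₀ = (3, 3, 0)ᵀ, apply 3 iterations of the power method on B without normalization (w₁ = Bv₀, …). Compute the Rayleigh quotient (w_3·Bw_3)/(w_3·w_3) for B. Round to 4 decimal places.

B = L − 3I has rows (-1, 5, 2); (4, -2, 6); (5, 1, 2)
w1 = Bv₀ = (12, 6, 18)
w2 = Bw1 = (54, 144, 102)
w3 = Bw2 = (870, 540, 618)
Bw3 = (3066, 6108, 6126)
w3·Bw3 = 9751608; w3·w3 = 1430424; μ ≈ 9751608/1430424 = 6.8173

6.8173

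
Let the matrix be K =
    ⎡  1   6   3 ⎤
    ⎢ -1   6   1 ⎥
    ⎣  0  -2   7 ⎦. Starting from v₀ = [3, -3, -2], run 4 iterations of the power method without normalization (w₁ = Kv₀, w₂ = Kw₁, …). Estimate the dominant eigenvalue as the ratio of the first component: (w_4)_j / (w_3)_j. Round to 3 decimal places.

w1 = Kv₀ = (1·3 + 6·(-3) + 3·(-2); (-1)·3 + 6·(-3) + 1·(-2); 0·3 + (-2)·(-3) + 7·(-2)) = (-21, -23, -8)
w2 = Kw1 = (1·(-21) + 6·(-23) + 3·(-8); (-1)·(-21) + 6·(-23) + 1·(-8); 0·(-21) + (-2)·(-23) + 7·(-8)) = (-183, -125, -10)
w3 = Kw2 = (-963, -577, 180)
w4 = Kw3 = (-3885, -2319, 2414)
Ratio at component: -3885 / -963 = 4.034

λ ≈ 4.034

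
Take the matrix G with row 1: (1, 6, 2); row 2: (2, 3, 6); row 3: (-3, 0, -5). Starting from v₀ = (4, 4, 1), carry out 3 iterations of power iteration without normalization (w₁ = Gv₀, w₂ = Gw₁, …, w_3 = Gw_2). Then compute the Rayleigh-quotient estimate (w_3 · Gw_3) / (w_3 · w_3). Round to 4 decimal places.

-0.2226

w1 = Gv₀ = (30, 26, -17)
w2 = Gw1 = (152, 36, -5)
w3 = Gw2 = (358, 382, -431)
Gw3 = (1788, -724, 1081)
w3·Gw3 = 358·1788 + 382·(-724) + (-431)·1081 = -102375; w3·w3 = 358·358 + 382·382 + (-431)·(-431) = 459849
λ ≈ -102375/459849 = -0.2226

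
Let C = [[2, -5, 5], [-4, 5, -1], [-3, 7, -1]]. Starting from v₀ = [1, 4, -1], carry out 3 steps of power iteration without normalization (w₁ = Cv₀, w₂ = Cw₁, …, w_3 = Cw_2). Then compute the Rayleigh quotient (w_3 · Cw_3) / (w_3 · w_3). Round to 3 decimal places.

w1 = Cv₀ = (2·1 + (-5)·4 + 5·(-1); (-4)·1 + 5·4 + (-1)·(-1); (-3)·1 + 7·4 + (-1)·(-1)) = (-23, 17, 26)
w2 = Cw1 = (2·(-23) + (-5)·17 + 5·26; (-4)·(-23) + 5·17 + (-1)·26; (-3)·(-23) + 7·17 + (-1)·26) = (-1, 151, 162)
w3 = Cw2 = (53, 597, 898)
Cw3 = (1611, 1875, 3122)
w3·Cw3 = 53·1611 + 597·1875 + 898·3122 = 4008314; w3·w3 = 53·53 + 597·597 + 898·898 = 1165622
λ ≈ 4008314/1165622 = 3.439

λ ≈ 3.439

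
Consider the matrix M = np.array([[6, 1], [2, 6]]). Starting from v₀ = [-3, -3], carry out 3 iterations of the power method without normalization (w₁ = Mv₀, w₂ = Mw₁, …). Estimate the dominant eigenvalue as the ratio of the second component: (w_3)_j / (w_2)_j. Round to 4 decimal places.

w1 = Mv₀ = (-21, -24)
w2 = Mw1 = (-150, -186)
w3 = Mw2 = (-1086, -1416)
Ratio at component: -1416 / -186 = 7.6129

λ ≈ 7.6129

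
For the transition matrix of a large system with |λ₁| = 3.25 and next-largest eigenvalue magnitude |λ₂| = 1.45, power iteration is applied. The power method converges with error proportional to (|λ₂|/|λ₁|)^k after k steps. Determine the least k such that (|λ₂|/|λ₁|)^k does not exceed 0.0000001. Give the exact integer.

20

|λ₂/λ₁| = 1.45/3.25 = 0.44615
Need k ≥ ln(0.0000001) / ln(0.44615) = -16.1181 / -0.8071 ≈ 19.971
Smallest integer k satisfying the bound: 20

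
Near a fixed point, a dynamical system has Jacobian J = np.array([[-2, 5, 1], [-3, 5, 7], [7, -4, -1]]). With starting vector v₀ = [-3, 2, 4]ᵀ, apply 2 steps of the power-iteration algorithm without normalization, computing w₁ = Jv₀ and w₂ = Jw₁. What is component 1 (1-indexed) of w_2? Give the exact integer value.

w1 = Jv₀ = ((-2)·(-3) + 5·2 + 1·4; (-3)·(-3) + 5·2 + 7·4; 7·(-3) + (-4)·2 + (-1)·4) = (20, 47, -33)
w2 = Jw1 = ((-2)·20 + 5·47 + 1·(-33); (-3)·20 + 5·47 + 7·(-33); 7·20 + (-4)·47 + (-1)·(-33)) = (162, -56, -15)
The requested component of w2 is 162.

162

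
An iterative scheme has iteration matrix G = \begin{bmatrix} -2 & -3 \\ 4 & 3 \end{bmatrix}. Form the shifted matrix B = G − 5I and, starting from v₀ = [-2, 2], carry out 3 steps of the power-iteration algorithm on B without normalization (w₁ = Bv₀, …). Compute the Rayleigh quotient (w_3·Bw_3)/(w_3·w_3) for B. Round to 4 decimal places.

B = G − 5I has rows (-7, -3); (4, -2)
w1 = Bv₀ = ((-7)·(-2) + (-3)·2; 4·(-2) + (-2)·2) = (8, -12)
w2 = Bw1 = ((-7)·8 + (-3)·(-12); 4·8 + (-2)·(-12)) = (-20, 56)
w3 = Bw2 = (-28, -192)
Bw3 = (772, 272)
w3·Bw3 = -73840; w3·w3 = 37648; μ ≈ -73840/37648 = -1.9613

-1.9613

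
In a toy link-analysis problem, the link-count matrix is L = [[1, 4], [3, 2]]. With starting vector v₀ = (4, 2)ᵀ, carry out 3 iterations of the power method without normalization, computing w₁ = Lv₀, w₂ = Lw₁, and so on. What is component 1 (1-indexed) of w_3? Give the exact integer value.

348

w1 = Lv₀ = (1·4 + 4·2; 3·4 + 2·2) = (12, 16)
w2 = Lw1 = (1·12 + 4·16; 3·12 + 2·16) = (76, 68)
w3 = Lw2 = (348, 364)
The requested component of w3 is 348.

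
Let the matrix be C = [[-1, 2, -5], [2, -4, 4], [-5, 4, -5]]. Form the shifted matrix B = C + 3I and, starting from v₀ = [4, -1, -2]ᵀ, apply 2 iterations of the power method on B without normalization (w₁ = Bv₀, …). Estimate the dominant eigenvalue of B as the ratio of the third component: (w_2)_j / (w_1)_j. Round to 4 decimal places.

B = C + 3I has rows (2, 2, -5); (2, -1, 4); (-5, 4, -2)
w1 = Bv₀ = (2·4 + 2·(-1) + (-5)·(-2); 2·4 + (-1)·(-1) + 4·(-2); (-5)·4 + 4·(-1) + (-2)·(-2)) = (16, 1, -20)
w2 = Bw1 = (2·16 + 2·1 + (-5)·(-20); 2·16 + (-1)·1 + 4·(-20); (-5)·16 + 4·1 + (-2)·(-20)) = (134, -49, -36)
Ratio: -36/-20 = 1.8000

1.8000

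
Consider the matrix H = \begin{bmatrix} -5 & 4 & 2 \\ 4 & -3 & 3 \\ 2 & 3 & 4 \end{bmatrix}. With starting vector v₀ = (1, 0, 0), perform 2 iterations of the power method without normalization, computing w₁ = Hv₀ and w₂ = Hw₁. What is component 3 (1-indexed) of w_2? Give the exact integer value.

w1 = Hv₀ = (-5, 4, 2)
w2 = Hw1 = (45, -26, 10)
The requested component of w2 is 10.

10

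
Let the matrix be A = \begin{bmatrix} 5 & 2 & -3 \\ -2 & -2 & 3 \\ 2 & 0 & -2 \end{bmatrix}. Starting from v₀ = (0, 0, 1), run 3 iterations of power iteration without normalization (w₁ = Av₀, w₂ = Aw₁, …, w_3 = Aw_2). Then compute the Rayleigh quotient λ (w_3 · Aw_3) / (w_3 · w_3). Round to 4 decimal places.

w1 = Av₀ = (5·0 + 2·0 + (-3)·1; (-2)·0 + (-2)·0 + 3·1; 2·0 + 0·0 + (-2)·1) = (-3, 3, -2)
w2 = Aw1 = (5·(-3) + 2·3 + (-3)·(-2); (-2)·(-3) + (-2)·3 + 3·(-2); 2·(-3) + 0·3 + (-2)·(-2)) = (-3, -6, -2)
w3 = Aw2 = (-21, 12, -2)
Aw3 = (-75, 12, -38)
w3·Aw3 = (-21)·(-75) + 12·12 + (-2)·(-38) = 1795; w3·w3 = (-21)·(-21) + 12·12 + (-2)·(-2) = 589
λ ≈ 1795/589 = 3.0475

λ ≈ 3.0475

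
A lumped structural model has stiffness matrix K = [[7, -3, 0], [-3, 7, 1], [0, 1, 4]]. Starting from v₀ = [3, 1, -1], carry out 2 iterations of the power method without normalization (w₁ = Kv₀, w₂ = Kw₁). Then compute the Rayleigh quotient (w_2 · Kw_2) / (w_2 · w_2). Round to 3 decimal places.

9.643

w1 = Kv₀ = (7·3 + (-3)·1 + 0·(-1); (-3)·3 + 7·1 + 1·(-1); 0·3 + 1·1 + 4·(-1)) = (18, -3, -3)
w2 = Kw1 = (7·18 + (-3)·(-3) + 0·(-3); (-3)·18 + 7·(-3) + 1·(-3); 0·18 + 1·(-3) + 4·(-3)) = (135, -78, -15)
Kw2 = (1179, -966, -138)
w2·Kw2 = 135·1179 + (-78)·(-966) + (-15)·(-138) = 236583; w2·w2 = 135·135 + (-78)·(-78) + (-15)·(-15) = 24534
λ ≈ 236583/24534 = 9.643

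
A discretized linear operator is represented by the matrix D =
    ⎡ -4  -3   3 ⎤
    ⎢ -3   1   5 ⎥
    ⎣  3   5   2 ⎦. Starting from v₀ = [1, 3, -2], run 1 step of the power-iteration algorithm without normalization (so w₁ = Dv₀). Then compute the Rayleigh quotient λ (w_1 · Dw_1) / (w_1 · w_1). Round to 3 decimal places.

w1 = Dv₀ = ((-4)·1 + (-3)·3 + 3·(-2); (-3)·1 + 1·3 + 5·(-2); 3·1 + 5·3 + 2·(-2)) = (-19, -10, 14)
Dw1 = (148, 117, -79)
w1·Dw1 = (-19)·148 + (-10)·117 + 14·(-79) = -5088; w1·w1 = (-19)·(-19) + (-10)·(-10) + 14·14 = 657
λ ≈ -5088/657 = -7.744

λ ≈ -7.744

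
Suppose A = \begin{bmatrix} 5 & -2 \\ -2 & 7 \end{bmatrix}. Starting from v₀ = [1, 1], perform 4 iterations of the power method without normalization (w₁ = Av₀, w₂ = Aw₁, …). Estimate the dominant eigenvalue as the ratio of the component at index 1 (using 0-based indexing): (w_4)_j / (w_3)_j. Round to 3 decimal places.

w1 = Av₀ = (5·1 + (-2)·1; (-2)·1 + 7·1) = (3, 5)
w2 = Aw1 = (5·3 + (-2)·5; (-2)·3 + 7·5) = (5, 29)
w3 = Aw2 = (-33, 193)
w4 = Aw3 = (-551, 1417)
Ratio at component: 1417 / 193 = 7.342

λ ≈ 7.342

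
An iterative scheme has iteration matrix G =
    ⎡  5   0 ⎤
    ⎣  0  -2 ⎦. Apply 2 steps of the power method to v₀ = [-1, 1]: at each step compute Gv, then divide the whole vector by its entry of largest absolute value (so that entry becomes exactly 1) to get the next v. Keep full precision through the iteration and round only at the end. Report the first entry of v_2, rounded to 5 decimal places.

1.00000

Gv0 = (-5.000000, -2.000000); divide by -5.000000 → v1 = (1.000000, 0.400000)
Gv1 = (5.000000, -0.800000); divide by 5.000000 → v2 = (1.000000, -0.160000)
Requested entry of v2: -25/-25 = 1.00000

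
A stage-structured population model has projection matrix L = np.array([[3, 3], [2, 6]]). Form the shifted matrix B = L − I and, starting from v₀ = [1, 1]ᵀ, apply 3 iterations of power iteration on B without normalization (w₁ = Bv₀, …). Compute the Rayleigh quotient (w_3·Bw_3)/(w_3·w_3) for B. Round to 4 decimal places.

μ ≈ 6.3721

B = L − I has rows (2, 3); (2, 5)
w1 = Bv₀ = (5, 7)
w2 = Bw1 = (31, 45)
w3 = Bw2 = (197, 287)
Bw3 = (1255, 1829)
w3·Bw3 = 772158; w3·w3 = 121178; μ ≈ 772158/121178 = 6.3721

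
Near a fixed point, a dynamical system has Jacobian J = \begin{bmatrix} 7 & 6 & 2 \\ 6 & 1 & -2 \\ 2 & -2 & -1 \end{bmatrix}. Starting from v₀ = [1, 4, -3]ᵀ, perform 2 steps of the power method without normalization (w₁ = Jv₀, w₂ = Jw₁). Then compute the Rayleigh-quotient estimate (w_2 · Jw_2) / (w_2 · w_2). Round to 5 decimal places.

w1 = Jv₀ = (7·1 + 6·4 + 2·(-3); 6·1 + 1·4 + (-2)·(-3); 2·1 + (-2)·4 + (-1)·(-3)) = (25, 16, -3)
w2 = Jw1 = (7·25 + 6·16 + 2·(-3); 6·25 + 1·16 + (-2)·(-3); 2·25 + (-2)·16 + (-1)·(-3)) = (265, 172, 21)
Jw2 = (2929, 1720, 165)
w2·Jw2 = 265·2929 + 172·1720 + 21·165 = 1075490; w2·w2 = 265·265 + 172·172 + 21·21 = 100250
λ ≈ 1075490/100250 = 10.72808

λ ≈ 10.72808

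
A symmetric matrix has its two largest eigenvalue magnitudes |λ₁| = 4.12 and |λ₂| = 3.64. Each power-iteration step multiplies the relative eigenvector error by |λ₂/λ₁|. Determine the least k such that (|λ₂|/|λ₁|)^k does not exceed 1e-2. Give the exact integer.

|λ₂/λ₁| = 3.64/4.12 = 0.88350
Need k ≥ ln(1e-2) / ln(0.88350) = -4.6052 / -0.1239 ≈ 37.178
Smallest integer k satisfying the bound: 38

38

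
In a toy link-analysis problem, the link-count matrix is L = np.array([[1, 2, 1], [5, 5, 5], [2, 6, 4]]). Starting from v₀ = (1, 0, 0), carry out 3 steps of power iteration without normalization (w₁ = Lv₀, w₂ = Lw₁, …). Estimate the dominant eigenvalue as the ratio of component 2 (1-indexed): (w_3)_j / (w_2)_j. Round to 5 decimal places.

λ ≈ 11.62500

w1 = Lv₀ = (1, 5, 2)
w2 = Lw1 = (13, 40, 40)
w3 = Lw2 = (133, 465, 426)
Ratio at component: 465 / 40 = 11.62500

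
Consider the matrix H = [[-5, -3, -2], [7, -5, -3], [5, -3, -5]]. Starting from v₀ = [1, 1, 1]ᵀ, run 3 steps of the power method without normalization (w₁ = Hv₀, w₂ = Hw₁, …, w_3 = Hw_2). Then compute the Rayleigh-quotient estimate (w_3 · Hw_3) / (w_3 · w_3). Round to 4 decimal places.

w1 = Hv₀ = (-10, -1, -3)
w2 = Hw1 = (59, -56, -32)
w3 = Hw2 = (-63, 789, 623)
Hw3 = (-3298, -6255, -5797)
w3·Hw3 = (-63)·(-3298) + 789·(-6255) + 623·(-5797) = -8338952; w3·w3 = (-63)·(-63) + 789·789 + 623·623 = 1014619
λ ≈ -8338952/1014619 = -8.2188

λ ≈ -8.2188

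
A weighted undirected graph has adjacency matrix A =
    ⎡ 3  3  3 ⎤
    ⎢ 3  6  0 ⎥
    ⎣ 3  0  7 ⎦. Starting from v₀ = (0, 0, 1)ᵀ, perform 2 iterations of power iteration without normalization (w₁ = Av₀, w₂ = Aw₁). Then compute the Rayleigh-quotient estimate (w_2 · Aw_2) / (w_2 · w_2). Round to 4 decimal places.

w1 = Av₀ = (3·0 + 3·0 + 3·1; 3·0 + 6·0 + 0·1; 3·0 + 0·0 + 7·1) = (3, 0, 7)
w2 = Aw1 = (3·3 + 3·0 + 3·7; 3·3 + 6·0 + 0·7; 3·3 + 0·0 + 7·7) = (30, 9, 58)
Aw2 = (291, 144, 496)
w2·Aw2 = 30·291 + 9·144 + 58·496 = 38794; w2·w2 = 30·30 + 9·9 + 58·58 = 4345
λ ≈ 38794/4345 = 8.9284

8.9284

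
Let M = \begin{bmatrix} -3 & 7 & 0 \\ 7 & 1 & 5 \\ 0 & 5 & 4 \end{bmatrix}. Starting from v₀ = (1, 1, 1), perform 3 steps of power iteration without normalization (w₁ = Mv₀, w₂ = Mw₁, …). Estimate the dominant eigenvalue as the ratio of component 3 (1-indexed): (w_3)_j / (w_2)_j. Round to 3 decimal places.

w1 = Mv₀ = (4, 13, 9)
w2 = Mw1 = (79, 86, 101)
w3 = Mw2 = (365, 1144, 834)
Ratio at component: 834 / 101 = 8.257

λ ≈ 8.257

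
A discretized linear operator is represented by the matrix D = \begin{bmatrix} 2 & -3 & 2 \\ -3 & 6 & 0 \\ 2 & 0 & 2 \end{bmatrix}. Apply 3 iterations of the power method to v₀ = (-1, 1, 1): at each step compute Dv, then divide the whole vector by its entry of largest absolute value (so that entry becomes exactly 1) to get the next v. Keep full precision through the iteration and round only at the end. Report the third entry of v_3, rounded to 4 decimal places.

Dv0 = (-3.00000, 9.00000, 0.00000); divide by 9.00000 → v1 = (-0.33333, 1.00000, 0.00000)
Dv1 = (-3.66667, 7.00000, -0.66667); divide by 7.00000 → v2 = (-0.52381, 1.00000, -0.09524)
Dv2 = (-4.23810, 7.57143, -1.23810); divide by 7.57143 → v3 = (-0.55975, 1.00000, -0.16352)
Requested entry of v3: -78/477 = -0.1635

-0.1635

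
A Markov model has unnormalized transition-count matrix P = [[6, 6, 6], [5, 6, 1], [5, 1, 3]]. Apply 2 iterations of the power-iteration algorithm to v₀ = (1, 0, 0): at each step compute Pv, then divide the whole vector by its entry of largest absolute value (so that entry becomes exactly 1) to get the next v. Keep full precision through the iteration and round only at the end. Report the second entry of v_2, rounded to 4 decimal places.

Pv0 = (6.00000, 5.00000, 5.00000); divide by 6.00000 → v1 = (1.00000, 0.83333, 0.83333)
Pv1 = (16.00000, 10.83333, 8.33333); divide by 16.00000 → v2 = (1.00000, 0.67708, 0.52083)
Requested entry of v2: 65/96 = 0.6771

0.6771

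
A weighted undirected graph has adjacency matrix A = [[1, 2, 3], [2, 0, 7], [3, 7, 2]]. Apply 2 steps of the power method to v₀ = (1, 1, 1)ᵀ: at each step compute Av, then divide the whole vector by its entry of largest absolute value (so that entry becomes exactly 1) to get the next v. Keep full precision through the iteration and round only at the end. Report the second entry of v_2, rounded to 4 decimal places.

0.9143

Av0 = (6.00000, 9.00000, 12.00000); divide by 12.00000 → v1 = (0.50000, 0.75000, 1.00000)
Av1 = (5.00000, 8.00000, 8.75000); divide by 8.75000 → v2 = (0.57143, 0.91429, 1.00000)
Requested entry of v2: 96/105 = 0.9143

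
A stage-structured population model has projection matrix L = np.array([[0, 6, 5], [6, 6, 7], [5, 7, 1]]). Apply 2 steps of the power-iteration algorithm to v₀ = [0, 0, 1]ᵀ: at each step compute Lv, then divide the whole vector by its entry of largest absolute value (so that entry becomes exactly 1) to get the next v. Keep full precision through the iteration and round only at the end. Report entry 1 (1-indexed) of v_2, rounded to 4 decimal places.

0.5949

Lv0 = (5.00000, 7.00000, 1.00000); divide by 7.00000 → v1 = (0.71429, 1.00000, 0.14286)
Lv1 = (6.71429, 11.28571, 10.71429); divide by 11.28571 → v2 = (0.59494, 1.00000, 0.94937)
Requested entry of v2: 47/79 = 0.5949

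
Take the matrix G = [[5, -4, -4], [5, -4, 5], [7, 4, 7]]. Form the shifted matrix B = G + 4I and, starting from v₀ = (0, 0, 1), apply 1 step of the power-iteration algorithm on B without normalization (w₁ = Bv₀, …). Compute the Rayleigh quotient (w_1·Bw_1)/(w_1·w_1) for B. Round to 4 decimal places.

11.2222

B = G + 4I has rows (9, -4, -4); (5, 0, 5); (7, 4, 11)
w1 = Bv₀ = (9·0 + (-4)·0 + (-4)·1; 5·0 + 0·0 + 5·1; 7·0 + 4·0 + 11·1) = (-4, 5, 11)
Bw1 = (-100, 35, 113)
w1·Bw1 = 1818; w1·w1 = 162; μ ≈ 1818/162 = 11.2222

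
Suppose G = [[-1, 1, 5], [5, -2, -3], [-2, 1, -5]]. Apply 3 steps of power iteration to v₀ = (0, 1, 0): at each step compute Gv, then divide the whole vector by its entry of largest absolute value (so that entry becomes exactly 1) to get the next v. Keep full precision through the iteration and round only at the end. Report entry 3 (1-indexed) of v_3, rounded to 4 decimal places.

Gv0 = (1.00000, -2.00000, 1.00000); divide by -2.00000 → v1 = (-0.50000, 1.00000, -0.50000)
Gv1 = (-1.00000, -3.00000, 4.50000); divide by 4.50000 → v2 = (-0.22222, -0.66667, 1.00000)
Gv2 = (4.55556, -2.77778, -5.22222); divide by -5.22222 → v3 = (-0.87234, 0.53191, 1.00000)
Requested entry of v3: 47/47 = 1.0000

1.0000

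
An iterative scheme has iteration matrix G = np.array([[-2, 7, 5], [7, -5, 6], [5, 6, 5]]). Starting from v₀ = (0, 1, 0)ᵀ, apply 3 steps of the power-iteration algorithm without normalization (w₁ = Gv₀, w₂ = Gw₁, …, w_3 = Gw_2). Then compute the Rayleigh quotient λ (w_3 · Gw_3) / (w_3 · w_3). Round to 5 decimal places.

λ ≈ -2.15737

w1 = Gv₀ = ((-2)·0 + 7·1 + 5·0; 7·0 + (-5)·1 + 6·0; 5·0 + 6·1 + 5·0) = (7, -5, 6)
w2 = Gw1 = ((-2)·7 + 7·(-5) + 5·6; 7·7 + (-5)·(-5) + 6·6; 5·7 + 6·(-5) + 5·6) = (-19, 110, 35)
w3 = Gw2 = (983, -473, 740)
Gw3 = (-1577, 13686, 5777)
w3·Gw3 = 983·(-1577) + (-473)·13686 + 740·5777 = -3748689; w3·w3 = 983·983 + (-473)·(-473) + 740·740 = 1737618
λ ≈ -3748689/1737618 = -2.15737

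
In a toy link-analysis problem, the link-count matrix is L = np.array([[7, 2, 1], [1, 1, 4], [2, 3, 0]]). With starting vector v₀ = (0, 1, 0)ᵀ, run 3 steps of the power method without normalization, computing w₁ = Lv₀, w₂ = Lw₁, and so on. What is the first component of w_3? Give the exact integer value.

170

w1 = Lv₀ = (7·0 + 2·1 + 1·0; 1·0 + 1·1 + 4·0; 2·0 + 3·1 + 0·0) = (2, 1, 3)
w2 = Lw1 = (7·2 + 2·1 + 1·3; 1·2 + 1·1 + 4·3; 2·2 + 3·1 + 0·3) = (19, 15, 7)
w3 = Lw2 = (170, 62, 83)
The requested component of w3 is 170.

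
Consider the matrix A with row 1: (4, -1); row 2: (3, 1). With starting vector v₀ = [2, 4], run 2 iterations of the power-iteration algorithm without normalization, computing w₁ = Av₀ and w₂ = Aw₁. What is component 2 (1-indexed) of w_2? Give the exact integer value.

22

w1 = Av₀ = (4·2 + (-1)·4; 3·2 + 1·4) = (4, 10)
w2 = Aw1 = (4·4 + (-1)·10; 3·4 + 1·10) = (6, 22)
The requested component of w2 is 22.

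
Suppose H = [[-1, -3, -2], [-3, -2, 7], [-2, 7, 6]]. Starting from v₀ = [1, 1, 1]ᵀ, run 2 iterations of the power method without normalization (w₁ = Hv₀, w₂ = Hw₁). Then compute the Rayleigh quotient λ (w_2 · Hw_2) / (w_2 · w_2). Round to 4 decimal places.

w1 = Hv₀ = (-6, 2, 11)
w2 = Hw1 = (-22, 91, 92)
Hw2 = (-435, 528, 1233)
w2·Hw2 = (-22)·(-435) + 91·528 + 92·1233 = 171054; w2·w2 = (-22)·(-22) + 91·91 + 92·92 = 17229
λ ≈ 171054/17229 = 9.9283

9.9283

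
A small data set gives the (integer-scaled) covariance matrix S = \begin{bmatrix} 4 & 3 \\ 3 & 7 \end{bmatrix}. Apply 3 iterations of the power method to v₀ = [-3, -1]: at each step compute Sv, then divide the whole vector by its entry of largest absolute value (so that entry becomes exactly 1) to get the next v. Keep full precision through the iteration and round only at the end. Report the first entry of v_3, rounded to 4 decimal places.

Sv0 = (-15.00000, -16.00000); divide by -16.00000 → v1 = (0.93750, 1.00000)
Sv1 = (6.75000, 9.81250); divide by 9.81250 → v2 = (0.68790, 1.00000)
Sv2 = (5.75159, 9.06369); divide by 9.06369 → v3 = (0.63457, 1.00000)
Requested entry of v3: -903/-1423 = 0.6346

0.6346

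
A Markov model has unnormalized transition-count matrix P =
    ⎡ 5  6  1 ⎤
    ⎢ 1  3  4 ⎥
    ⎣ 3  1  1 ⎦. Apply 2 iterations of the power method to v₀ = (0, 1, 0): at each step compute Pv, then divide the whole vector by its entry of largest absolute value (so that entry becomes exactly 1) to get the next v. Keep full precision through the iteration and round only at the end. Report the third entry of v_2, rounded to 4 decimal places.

0.4490

Pv0 = (6.00000, 3.00000, 1.00000); divide by 6.00000 → v1 = (1.00000, 0.50000, 0.16667)
Pv1 = (8.16667, 3.16667, 3.66667); divide by 8.16667 → v2 = (1.00000, 0.38776, 0.44898)
Requested entry of v2: 22/49 = 0.4490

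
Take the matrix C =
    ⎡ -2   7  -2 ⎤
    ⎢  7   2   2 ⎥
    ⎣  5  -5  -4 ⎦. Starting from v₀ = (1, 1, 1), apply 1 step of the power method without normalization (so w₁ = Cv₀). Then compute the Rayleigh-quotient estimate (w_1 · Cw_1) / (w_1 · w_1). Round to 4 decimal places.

w1 = Cv₀ = ((-2)·1 + 7·1 + (-2)·1; 7·1 + 2·1 + 2·1; 5·1 + (-5)·1 + (-4)·1) = (3, 11, -4)
Cw1 = (79, 35, -24)
w1·Cw1 = 3·79 + 11·35 + (-4)·(-24) = 718; w1·w1 = 3·3 + 11·11 + (-4)·(-4) = 146
λ ≈ 718/146 = 4.9178

λ ≈ 4.9178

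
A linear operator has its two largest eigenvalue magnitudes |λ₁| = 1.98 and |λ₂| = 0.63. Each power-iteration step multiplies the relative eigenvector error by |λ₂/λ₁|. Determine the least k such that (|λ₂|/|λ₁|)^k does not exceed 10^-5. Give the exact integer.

11

|λ₂/λ₁| = 0.63/1.98 = 0.31818
Need k ≥ ln(10^-5) / ln(0.31818) = -11.5129 / -1.1451 ≈ 10.054
Smallest integer k satisfying the bound: 11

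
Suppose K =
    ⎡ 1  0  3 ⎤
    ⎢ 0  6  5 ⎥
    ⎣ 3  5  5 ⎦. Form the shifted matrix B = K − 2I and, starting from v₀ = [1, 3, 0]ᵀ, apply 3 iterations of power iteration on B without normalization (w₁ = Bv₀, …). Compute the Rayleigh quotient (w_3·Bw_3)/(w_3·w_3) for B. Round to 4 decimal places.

8.9133

B = K − 2I has rows (-1, 0, 3); (0, 4, 5); (3, 5, 3)
w1 = Bv₀ = ((-1)·1 + 0·3 + 3·0; 0·1 + 4·3 + 5·0; 3·1 + 5·3 + 3·0) = (-1, 12, 18)
w2 = Bw1 = ((-1)·(-1) + 0·12 + 3·18; 0·(-1) + 4·12 + 5·18; 3·(-1) + 5·12 + 3·18) = (55, 138, 111)
w3 = Bw2 = (278, 1107, 1188)
Bw3 = (3286, 10368, 9933)
w3·Bw3 = 24191288; w3·w3 = 2714077; μ ≈ 24191288/2714077 = 8.9133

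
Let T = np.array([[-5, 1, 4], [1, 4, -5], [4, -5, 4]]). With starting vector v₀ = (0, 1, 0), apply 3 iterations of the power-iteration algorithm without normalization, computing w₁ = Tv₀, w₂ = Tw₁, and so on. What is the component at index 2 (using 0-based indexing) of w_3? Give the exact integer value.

-438

w1 = Tv₀ = ((-5)·0 + 1·1 + 4·0; 1·0 + 4·1 + (-5)·0; 4·0 + (-5)·1 + 4·0) = (1, 4, -5)
w2 = Tw1 = ((-5)·1 + 1·4 + 4·(-5); 1·1 + 4·4 + (-5)·(-5); 4·1 + (-5)·4 + 4·(-5)) = (-21, 42, -36)
w3 = Tw2 = (3, 327, -438)
The requested component of w3 is -438.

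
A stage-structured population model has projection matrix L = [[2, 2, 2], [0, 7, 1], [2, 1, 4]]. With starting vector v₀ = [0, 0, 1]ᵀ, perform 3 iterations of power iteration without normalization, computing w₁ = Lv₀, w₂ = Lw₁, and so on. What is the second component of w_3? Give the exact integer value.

98

w1 = Lv₀ = (2·0 + 2·0 + 2·1; 0·0 + 7·0 + 1·1; 2·0 + 1·0 + 4·1) = (2, 1, 4)
w2 = Lw1 = (2·2 + 2·1 + 2·4; 0·2 + 7·1 + 1·4; 2·2 + 1·1 + 4·4) = (14, 11, 21)
w3 = Lw2 = (92, 98, 123)
The requested component of w3 is 98.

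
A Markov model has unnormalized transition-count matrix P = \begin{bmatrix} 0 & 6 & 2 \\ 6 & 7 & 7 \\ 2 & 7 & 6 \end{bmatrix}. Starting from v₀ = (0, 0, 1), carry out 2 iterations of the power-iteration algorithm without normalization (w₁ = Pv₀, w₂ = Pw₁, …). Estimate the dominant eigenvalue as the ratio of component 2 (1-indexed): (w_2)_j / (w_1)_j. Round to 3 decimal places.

14.714

w1 = Pv₀ = (2, 7, 6)
w2 = Pw1 = (54, 103, 89)
Ratio at component: 103 / 7 = 14.714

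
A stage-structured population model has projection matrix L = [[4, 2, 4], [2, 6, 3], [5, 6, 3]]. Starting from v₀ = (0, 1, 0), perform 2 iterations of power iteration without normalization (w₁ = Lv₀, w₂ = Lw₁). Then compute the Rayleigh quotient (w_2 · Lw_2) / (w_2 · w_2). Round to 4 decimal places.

w1 = Lv₀ = (2, 6, 6)
w2 = Lw1 = (44, 58, 64)
Lw2 = (548, 628, 760)
w2·Lw2 = 44·548 + 58·628 + 64·760 = 109176; w2·w2 = 44·44 + 58·58 + 64·64 = 9396
λ ≈ 109176/9396 = 11.6194

11.6194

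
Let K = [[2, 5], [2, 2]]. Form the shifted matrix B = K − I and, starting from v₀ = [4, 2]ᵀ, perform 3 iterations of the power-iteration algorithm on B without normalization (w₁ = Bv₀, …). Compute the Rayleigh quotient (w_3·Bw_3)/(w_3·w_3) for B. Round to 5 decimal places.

μ ≈ 4.20562

B = K − I has rows (1, 5); (2, 1)
w1 = Bv₀ = (1·4 + 5·2; 2·4 + 1·2) = (14, 10)
w2 = Bw1 = (1·14 + 5·10; 2·14 + 1·10) = (64, 38)
w3 = Bw2 = (254, 166)
Bw3 = (1084, 674)
w3·Bw3 = 387220; w3·w3 = 92072; μ ≈ 387220/92072 = 4.20562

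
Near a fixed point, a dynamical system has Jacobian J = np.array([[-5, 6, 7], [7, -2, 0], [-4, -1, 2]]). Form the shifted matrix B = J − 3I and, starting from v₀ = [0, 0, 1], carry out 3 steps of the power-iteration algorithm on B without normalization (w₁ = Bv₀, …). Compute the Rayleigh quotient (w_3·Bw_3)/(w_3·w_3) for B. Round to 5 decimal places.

B = J − 3I has rows (-8, 6, 7); (7, -5, 0); (-4, -1, -1)
w1 = Bv₀ = ((-8)·0 + 6·0 + 7·1; 7·0 + (-5)·0 + 0·1; (-4)·0 + (-1)·0 + (-1)·1) = (7, 0, -1)
w2 = Bw1 = ((-8)·7 + 6·0 + 7·(-1); 7·7 + (-5)·0 + 0·(-1); (-4)·7 + (-1)·0 + (-1)·(-1)) = (-63, 49, -27)
w3 = Bw2 = (609, -686, 230)
Bw3 = (-7378, 7693, -1980)
w3·Bw3 = -10226000; w3·w3 = 894377; μ ≈ -10226000/894377 = -11.43366

μ ≈ -11.43366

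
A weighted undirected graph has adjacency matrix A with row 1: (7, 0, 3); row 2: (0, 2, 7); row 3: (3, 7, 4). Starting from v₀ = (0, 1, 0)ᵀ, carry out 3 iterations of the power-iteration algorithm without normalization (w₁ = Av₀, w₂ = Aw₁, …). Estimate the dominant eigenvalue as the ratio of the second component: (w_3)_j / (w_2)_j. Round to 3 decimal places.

w1 = Av₀ = (7·0 + 0·1 + 3·0; 0·0 + 2·1 + 7·0; 3·0 + 7·1 + 4·0) = (0, 2, 7)
w2 = Aw1 = (7·0 + 0·2 + 3·7; 0·0 + 2·2 + 7·7; 3·0 + 7·2 + 4·7) = (21, 53, 42)
w3 = Aw2 = (273, 400, 602)
Ratio at component: 400 / 53 = 7.547

7.547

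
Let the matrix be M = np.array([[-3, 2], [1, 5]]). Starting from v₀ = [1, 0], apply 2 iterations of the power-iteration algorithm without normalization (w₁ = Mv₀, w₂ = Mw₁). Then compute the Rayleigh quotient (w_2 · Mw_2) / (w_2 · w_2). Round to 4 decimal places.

-2.2160

w1 = Mv₀ = ((-3)·1 + 2·0; 1·1 + 5·0) = (-3, 1)
w2 = Mw1 = ((-3)·(-3) + 2·1; 1·(-3) + 5·1) = (11, 2)
Mw2 = (-29, 21)
w2·Mw2 = 11·(-29) + 2·21 = -277; w2·w2 = 11·11 + 2·2 = 125
λ ≈ -277/125 = -2.2160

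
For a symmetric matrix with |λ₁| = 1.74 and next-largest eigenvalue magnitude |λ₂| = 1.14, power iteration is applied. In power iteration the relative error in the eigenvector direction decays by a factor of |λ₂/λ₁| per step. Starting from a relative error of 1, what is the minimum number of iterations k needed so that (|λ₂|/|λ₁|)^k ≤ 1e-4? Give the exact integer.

22

|λ₂/λ₁| = 1.14/1.74 = 0.65517
Need k ≥ ln(1e-4) / ln(0.65517) = -9.2103 / -0.4229 ≈ 21.781
Smallest integer k satisfying the bound: 22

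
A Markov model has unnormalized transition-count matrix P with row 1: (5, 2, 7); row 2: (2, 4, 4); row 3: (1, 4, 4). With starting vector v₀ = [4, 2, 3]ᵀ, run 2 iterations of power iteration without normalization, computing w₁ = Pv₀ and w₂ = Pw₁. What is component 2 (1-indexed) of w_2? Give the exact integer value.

w1 = Pv₀ = (5·4 + 2·2 + 7·3; 2·4 + 4·2 + 4·3; 1·4 + 4·2 + 4·3) = (45, 28, 24)
w2 = Pw1 = (5·45 + 2·28 + 7·24; 2·45 + 4·28 + 4·24; 1·45 + 4·28 + 4·24) = (449, 298, 253)
The requested component of w2 is 298.

298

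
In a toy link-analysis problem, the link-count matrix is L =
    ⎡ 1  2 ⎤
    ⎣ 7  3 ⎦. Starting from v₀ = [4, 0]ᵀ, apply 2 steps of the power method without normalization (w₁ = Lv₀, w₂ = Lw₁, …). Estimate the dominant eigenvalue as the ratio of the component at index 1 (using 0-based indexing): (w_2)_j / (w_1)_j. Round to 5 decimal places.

w1 = Lv₀ = (1·4 + 2·0; 7·4 + 3·0) = (4, 28)
w2 = Lw1 = (1·4 + 2·28; 7·4 + 3·28) = (60, 112)
Ratio at component: 112 / 28 = 4.00000

λ ≈ 4.00000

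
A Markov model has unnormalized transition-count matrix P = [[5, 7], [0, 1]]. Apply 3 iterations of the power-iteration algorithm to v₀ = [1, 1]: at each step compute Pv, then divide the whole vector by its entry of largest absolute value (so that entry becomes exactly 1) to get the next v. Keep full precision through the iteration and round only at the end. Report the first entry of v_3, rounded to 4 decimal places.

1.0000

Pv0 = (12.00000, 1.00000); divide by 12.00000 → v1 = (1.00000, 0.08333)
Pv1 = (5.58333, 0.08333); divide by 5.58333 → v2 = (1.00000, 0.01493)
Pv2 = (5.10448, 0.01493); divide by 5.10448 → v3 = (1.00000, 0.00292)
Requested entry of v3: 342/342 = 1.0000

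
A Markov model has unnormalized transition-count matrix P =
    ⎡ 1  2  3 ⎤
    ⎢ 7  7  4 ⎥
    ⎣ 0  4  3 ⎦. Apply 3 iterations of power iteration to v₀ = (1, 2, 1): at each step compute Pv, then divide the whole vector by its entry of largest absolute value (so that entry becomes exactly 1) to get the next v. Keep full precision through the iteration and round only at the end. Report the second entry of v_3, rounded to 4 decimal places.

1.0000

Pv0 = (8.00000, 25.00000, 11.00000); divide by 25.00000 → v1 = (0.32000, 1.00000, 0.44000)
Pv1 = (3.64000, 11.00000, 5.32000); divide by 11.00000 → v2 = (0.33091, 1.00000, 0.48364)
Pv2 = (3.78182, 11.25091, 5.45091); divide by 11.25091 → v3 = (0.33613, 1.00000, 0.48449)
Requested entry of v3: 3094/3094 = 1.0000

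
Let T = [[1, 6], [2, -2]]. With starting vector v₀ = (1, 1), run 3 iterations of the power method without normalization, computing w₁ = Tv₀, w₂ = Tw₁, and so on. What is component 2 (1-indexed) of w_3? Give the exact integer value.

w1 = Tv₀ = (1·1 + 6·1; 2·1 + (-2)·1) = (7, 0)
w2 = Tw1 = (1·7 + 6·0; 2·7 + (-2)·0) = (7, 14)
w3 = Tw2 = (91, -14)
The requested component of w3 is -14.

-14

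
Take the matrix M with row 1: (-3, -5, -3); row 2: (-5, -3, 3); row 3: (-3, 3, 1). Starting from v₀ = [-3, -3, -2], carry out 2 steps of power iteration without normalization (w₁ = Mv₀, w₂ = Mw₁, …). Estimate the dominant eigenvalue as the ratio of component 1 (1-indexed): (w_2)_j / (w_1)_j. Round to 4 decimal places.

-5.8000

w1 = Mv₀ = ((-3)·(-3) + (-5)·(-3) + (-3)·(-2); (-5)·(-3) + (-3)·(-3) + 3·(-2); (-3)·(-3) + 3·(-3) + 1·(-2)) = (30, 18, -2)
w2 = Mw1 = ((-3)·30 + (-5)·18 + (-3)·(-2); (-5)·30 + (-3)·18 + 3·(-2); (-3)·30 + 3·18 + 1·(-2)) = (-174, -210, -38)
Ratio at component: -174 / 30 = -5.8000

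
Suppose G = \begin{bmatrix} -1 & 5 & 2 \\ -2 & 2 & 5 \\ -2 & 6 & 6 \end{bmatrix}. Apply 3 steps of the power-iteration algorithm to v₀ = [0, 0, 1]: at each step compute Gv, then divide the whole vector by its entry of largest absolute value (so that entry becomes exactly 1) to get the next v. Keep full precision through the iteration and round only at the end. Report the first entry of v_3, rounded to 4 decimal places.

0.5193

Gv0 = (2.00000, 5.00000, 6.00000); divide by 6.00000 → v1 = (0.33333, 0.83333, 1.00000)
Gv1 = (5.83333, 6.00000, 10.33333); divide by 10.33333 → v2 = (0.56452, 0.58065, 1.00000)
Gv2 = (4.33871, 5.03226, 8.35484); divide by 8.35484 → v3 = (0.51931, 0.60232, 1.00000)
Requested entry of v3: 269/518 = 0.5193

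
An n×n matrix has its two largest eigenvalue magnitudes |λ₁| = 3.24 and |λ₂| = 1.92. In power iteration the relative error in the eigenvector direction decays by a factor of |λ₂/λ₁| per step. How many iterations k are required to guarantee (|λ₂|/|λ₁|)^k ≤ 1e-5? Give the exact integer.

23

|λ₂/λ₁| = 1.92/3.24 = 0.59259
Need k ≥ ln(1e-5) / ln(0.59259) = -11.5129 / -0.5232 ≈ 22.003
Smallest integer k satisfying the bound: 23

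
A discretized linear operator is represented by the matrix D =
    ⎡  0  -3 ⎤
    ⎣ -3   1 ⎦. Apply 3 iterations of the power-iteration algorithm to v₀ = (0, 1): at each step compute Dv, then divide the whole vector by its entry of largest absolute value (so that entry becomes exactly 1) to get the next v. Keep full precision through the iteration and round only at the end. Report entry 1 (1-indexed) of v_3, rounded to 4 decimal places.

Dv0 = (-3.00000, 1.00000); divide by -3.00000 → v1 = (1.00000, -0.33333)
Dv1 = (1.00000, -3.33333); divide by -3.33333 → v2 = (-0.30000, 1.00000)
Dv2 = (-3.00000, 1.90000); divide by -3.00000 → v3 = (1.00000, -0.63333)
Requested entry of v3: -30/-30 = 1.0000

1.0000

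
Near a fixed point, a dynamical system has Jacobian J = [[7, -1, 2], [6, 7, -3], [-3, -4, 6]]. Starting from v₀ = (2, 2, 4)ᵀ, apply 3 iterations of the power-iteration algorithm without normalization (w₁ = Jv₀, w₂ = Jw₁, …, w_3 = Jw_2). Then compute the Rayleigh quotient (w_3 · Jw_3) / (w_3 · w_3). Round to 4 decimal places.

w1 = Jv₀ = (20, 14, 10)
w2 = Jw1 = (146, 188, -56)
w3 = Jw2 = (722, 2360, -1526)
Jw3 = (-358, 25430, -20762)
w3·Jw3 = 722·(-358) + 2360·25430 + (-1526)·(-20762) = 91439136; w3·w3 = 722·722 + 2360·2360 + (-1526)·(-1526) = 8419560
λ ≈ 91439136/8419560 = 10.8603

λ ≈ 10.8603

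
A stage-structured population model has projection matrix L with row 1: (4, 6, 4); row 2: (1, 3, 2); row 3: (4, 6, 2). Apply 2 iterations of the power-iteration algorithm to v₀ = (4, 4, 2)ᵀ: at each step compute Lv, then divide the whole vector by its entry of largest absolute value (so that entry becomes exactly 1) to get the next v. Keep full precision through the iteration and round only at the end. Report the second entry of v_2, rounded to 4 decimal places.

Lv0 = (48.00000, 20.00000, 44.00000); divide by 48.00000 → v1 = (1.00000, 0.41667, 0.91667)
Lv1 = (10.16667, 4.08333, 8.33333); divide by 10.16667 → v2 = (1.00000, 0.40164, 0.81967)
Requested entry of v2: 196/488 = 0.4016

0.4016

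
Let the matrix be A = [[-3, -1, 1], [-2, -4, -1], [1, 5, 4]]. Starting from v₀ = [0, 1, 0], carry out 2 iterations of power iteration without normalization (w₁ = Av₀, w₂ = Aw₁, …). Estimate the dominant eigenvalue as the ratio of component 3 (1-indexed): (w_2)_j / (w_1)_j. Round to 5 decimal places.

λ ≈ -0.20000

w1 = Av₀ = ((-3)·0 + (-1)·1 + 1·0; (-2)·0 + (-4)·1 + (-1)·0; 1·0 + 5·1 + 4·0) = (-1, -4, 5)
w2 = Aw1 = ((-3)·(-1) + (-1)·(-4) + 1·5; (-2)·(-1) + (-4)·(-4) + (-1)·5; 1·(-1) + 5·(-4) + 4·5) = (12, 13, -1)
Ratio at component: -1 / 5 = -0.20000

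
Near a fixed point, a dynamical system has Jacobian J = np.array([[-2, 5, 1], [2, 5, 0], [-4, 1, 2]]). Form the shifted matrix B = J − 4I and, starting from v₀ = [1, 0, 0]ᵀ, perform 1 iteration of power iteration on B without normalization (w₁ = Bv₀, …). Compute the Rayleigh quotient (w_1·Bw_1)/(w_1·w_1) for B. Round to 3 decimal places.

μ ≈ -7.286

B = J − 4I has rows (-6, 5, 1); (2, 1, 0); (-4, 1, -2)
w1 = Bv₀ = (-6, 2, -4)
Bw1 = (42, -10, 34)
w1·Bw1 = -408; w1·w1 = 56; μ ≈ -408/56 = -7.286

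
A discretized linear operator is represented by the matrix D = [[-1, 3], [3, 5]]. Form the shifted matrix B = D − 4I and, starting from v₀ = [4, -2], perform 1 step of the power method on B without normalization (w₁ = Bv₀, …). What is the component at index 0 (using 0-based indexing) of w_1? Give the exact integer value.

-26

B = D − 4I has rows (-5, 3); (3, 1)
w1 = Bv₀ = (-26, 10)
Requested component of w1: -26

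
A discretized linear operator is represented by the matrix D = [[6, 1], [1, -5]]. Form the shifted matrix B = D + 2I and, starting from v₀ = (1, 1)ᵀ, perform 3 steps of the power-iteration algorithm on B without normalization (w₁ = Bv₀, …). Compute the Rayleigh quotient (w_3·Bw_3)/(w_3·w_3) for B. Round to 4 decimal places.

8.0660

B = D + 2I has rows (8, 1); (1, -3)
w1 = Bv₀ = (8·1 + 1·1; 1·1 + (-3)·1) = (9, -2)
w2 = Bw1 = (8·9 + 1·(-2); 1·9 + (-3)·(-2)) = (70, 15)
w3 = Bw2 = (575, 25)
Bw3 = (4625, 500)
w3·Bw3 = 2671875; w3·w3 = 331250; μ ≈ 2671875/331250 = 8.0660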